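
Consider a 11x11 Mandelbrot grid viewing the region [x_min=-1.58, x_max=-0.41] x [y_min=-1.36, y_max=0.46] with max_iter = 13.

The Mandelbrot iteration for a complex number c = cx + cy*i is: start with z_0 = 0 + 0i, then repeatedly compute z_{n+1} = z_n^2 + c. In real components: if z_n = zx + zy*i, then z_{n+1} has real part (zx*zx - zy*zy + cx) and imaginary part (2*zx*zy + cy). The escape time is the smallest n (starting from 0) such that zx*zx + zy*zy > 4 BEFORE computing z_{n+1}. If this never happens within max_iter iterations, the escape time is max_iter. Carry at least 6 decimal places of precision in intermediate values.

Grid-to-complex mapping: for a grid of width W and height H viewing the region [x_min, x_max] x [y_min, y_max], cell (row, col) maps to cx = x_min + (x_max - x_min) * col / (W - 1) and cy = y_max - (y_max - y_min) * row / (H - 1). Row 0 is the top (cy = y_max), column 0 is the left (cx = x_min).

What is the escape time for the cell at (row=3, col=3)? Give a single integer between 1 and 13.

z_0 = 0 + 0i, c = -1.2290 + -0.0860i
Iter 1: z = -1.2290 + -0.0860i, |z|^2 = 1.5178
Iter 2: z = 0.2740 + 0.1254i, |z|^2 = 0.0908
Iter 3: z = -1.1696 + -0.0173i, |z|^2 = 1.3683
Iter 4: z = 0.1387 + -0.0456i, |z|^2 = 0.0213
Iter 5: z = -1.2118 + -0.0986i, |z|^2 = 1.4783
Iter 6: z = 0.2298 + 0.1531i, |z|^2 = 0.0763
Iter 7: z = -1.1996 + -0.0156i, |z|^2 = 1.4393
Iter 8: z = 0.2098 + -0.0485i, |z|^2 = 0.0464
Iter 9: z = -1.1873 + -0.1063i, |z|^2 = 1.4210
Iter 10: z = 0.1694 + 0.1665i, |z|^2 = 0.0564
Iter 11: z = -1.2280 + -0.0296i, |z|^2 = 1.5089
Iter 12: z = 0.2782 + -0.0134i, |z|^2 = 0.0776

Answer: 13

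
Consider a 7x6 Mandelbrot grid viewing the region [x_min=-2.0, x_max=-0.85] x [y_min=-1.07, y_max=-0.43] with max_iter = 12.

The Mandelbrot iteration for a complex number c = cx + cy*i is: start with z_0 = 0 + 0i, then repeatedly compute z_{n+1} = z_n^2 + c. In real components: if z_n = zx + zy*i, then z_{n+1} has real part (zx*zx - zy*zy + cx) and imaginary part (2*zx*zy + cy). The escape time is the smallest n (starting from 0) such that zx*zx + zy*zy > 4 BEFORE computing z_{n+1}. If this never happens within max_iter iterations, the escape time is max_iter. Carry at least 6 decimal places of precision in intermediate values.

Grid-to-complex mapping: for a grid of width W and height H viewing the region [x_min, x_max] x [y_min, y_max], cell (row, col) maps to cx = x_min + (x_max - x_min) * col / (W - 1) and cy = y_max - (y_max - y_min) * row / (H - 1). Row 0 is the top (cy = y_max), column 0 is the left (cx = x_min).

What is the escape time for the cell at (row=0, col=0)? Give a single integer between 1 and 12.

z_0 = 0 + 0i, c = -2.0000 + -0.4300i
Iter 1: z = -2.0000 + -0.4300i, |z|^2 = 4.1849
Escaped at iteration 1

Answer: 1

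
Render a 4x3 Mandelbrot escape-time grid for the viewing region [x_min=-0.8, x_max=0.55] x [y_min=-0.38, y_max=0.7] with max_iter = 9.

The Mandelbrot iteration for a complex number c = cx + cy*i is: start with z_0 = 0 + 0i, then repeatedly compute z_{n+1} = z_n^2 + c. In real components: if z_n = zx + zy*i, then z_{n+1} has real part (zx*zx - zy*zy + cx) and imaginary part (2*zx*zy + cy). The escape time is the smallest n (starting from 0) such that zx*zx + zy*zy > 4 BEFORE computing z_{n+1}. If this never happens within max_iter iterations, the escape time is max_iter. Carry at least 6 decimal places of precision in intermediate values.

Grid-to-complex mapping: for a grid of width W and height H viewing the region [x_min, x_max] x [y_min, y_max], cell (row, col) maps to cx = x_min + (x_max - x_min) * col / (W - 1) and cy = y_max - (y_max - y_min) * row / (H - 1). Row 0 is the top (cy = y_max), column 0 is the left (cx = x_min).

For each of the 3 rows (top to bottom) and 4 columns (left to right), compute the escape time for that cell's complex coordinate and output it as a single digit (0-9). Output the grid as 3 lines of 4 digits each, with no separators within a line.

(row=0, col=0): c = -0.8000 + 0.7000i → escape time 4
(row=0, col=1): c = -0.3500 + 0.7000i → escape time 9
(row=0, col=2): c = 0.1000 + 0.7000i → escape time 9
(row=0, col=3): c = 0.5500 + 0.7000i → escape time 3
(row=1, col=0): c = -0.8000 + 0.1600i → escape time 9
(row=1, col=1): c = -0.3500 + 0.1600i → escape time 9
(row=1, col=2): c = 0.1000 + 0.1600i → escape time 9
(row=1, col=3): c = 0.5500 + 0.1600i → escape time 4
(row=2, col=0): c = -0.8000 + -0.3800i → escape time 8
(row=2, col=1): c = -0.3500 + -0.3800i → escape time 9
(row=2, col=2): c = 0.1000 + -0.3800i → escape time 9
(row=2, col=3): c = 0.5500 + -0.3800i → escape time 4

Answer: 4993
9994
8994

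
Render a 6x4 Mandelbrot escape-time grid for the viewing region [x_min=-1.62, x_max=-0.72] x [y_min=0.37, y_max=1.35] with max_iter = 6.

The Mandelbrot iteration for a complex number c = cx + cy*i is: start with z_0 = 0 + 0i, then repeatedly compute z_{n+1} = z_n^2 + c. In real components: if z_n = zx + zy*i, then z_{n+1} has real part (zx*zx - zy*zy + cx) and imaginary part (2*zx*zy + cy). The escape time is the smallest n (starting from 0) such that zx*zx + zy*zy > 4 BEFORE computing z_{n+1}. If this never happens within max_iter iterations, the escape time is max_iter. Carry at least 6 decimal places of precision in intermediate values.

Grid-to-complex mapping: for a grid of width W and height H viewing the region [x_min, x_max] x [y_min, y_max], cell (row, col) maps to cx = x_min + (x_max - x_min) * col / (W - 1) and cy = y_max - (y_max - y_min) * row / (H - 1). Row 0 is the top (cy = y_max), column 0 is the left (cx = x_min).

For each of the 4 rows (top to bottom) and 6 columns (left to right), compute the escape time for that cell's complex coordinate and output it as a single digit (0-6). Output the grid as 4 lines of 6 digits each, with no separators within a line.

Answer: 122222
233333
333345
456666

Derivation:
(row=0, col=0): c = -1.6200 + 1.3500i → escape time 1
(row=0, col=1): c = -1.4400 + 1.3500i → escape time 2
(row=0, col=2): c = -1.2600 + 1.3500i → escape time 2
(row=0, col=3): c = -1.0800 + 1.3500i → escape time 2
(row=0, col=4): c = -0.9000 + 1.3500i → escape time 2
(row=0, col=5): c = -0.7200 + 1.3500i → escape time 2
(row=1, col=0): c = -1.6200 + 1.0233i → escape time 2
(row=1, col=1): c = -1.4400 + 1.0233i → escape time 3
(row=1, col=2): c = -1.2600 + 1.0233i → escape time 3
(row=1, col=3): c = -1.0800 + 1.0233i → escape time 3
(row=1, col=4): c = -0.9000 + 1.0233i → escape time 3
(row=1, col=5): c = -0.7200 + 1.0233i → escape time 3
(row=2, col=0): c = -1.6200 + 0.6967i → escape time 3
(row=2, col=1): c = -1.4400 + 0.6967i → escape time 3
(row=2, col=2): c = -1.2600 + 0.6967i → escape time 3
(row=2, col=3): c = -1.0800 + 0.6967i → escape time 3
(row=2, col=4): c = -0.9000 + 0.6967i → escape time 4
(row=2, col=5): c = -0.7200 + 0.6967i → escape time 5
(row=3, col=0): c = -1.6200 + 0.3700i → escape time 4
(row=3, col=1): c = -1.4400 + 0.3700i → escape time 5
(row=3, col=2): c = -1.2600 + 0.3700i → escape time 6
(row=3, col=3): c = -1.0800 + 0.3700i → escape time 6
(row=3, col=4): c = -0.9000 + 0.3700i → escape time 6
(row=3, col=5): c = -0.7200 + 0.3700i → escape time 6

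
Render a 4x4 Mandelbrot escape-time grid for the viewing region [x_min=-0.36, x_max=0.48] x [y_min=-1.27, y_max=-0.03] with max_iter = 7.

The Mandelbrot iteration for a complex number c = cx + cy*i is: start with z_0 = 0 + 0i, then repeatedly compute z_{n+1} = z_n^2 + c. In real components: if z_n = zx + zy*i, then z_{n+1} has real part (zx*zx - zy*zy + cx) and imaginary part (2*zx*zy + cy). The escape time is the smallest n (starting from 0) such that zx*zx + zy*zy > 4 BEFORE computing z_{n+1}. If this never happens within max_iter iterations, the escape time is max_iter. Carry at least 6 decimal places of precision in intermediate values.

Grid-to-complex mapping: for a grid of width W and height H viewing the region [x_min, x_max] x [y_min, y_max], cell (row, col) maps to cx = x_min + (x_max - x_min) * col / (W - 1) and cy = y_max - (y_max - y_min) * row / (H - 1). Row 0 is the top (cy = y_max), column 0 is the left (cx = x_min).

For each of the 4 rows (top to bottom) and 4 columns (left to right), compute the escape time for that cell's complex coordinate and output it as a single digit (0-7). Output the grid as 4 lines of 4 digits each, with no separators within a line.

Answer: 7775
7775
6753
3322

Derivation:
(row=0, col=0): c = -0.3600 + -0.0300i → escape time 7
(row=0, col=1): c = -0.0800 + -0.0300i → escape time 7
(row=0, col=2): c = 0.2000 + -0.0300i → escape time 7
(row=0, col=3): c = 0.4800 + -0.0300i → escape time 5
(row=1, col=0): c = -0.3600 + -0.4433i → escape time 7
(row=1, col=1): c = -0.0800 + -0.4433i → escape time 7
(row=1, col=2): c = 0.2000 + -0.4433i → escape time 7
(row=1, col=3): c = 0.4800 + -0.4433i → escape time 5
(row=2, col=0): c = -0.3600 + -0.8567i → escape time 6
(row=2, col=1): c = -0.0800 + -0.8567i → escape time 7
(row=2, col=2): c = 0.2000 + -0.8567i → escape time 5
(row=2, col=3): c = 0.4800 + -0.8567i → escape time 3
(row=3, col=0): c = -0.3600 + -1.2700i → escape time 3
(row=3, col=1): c = -0.0800 + -1.2700i → escape time 3
(row=3, col=2): c = 0.2000 + -1.2700i → escape time 2
(row=3, col=3): c = 0.4800 + -1.2700i → escape time 2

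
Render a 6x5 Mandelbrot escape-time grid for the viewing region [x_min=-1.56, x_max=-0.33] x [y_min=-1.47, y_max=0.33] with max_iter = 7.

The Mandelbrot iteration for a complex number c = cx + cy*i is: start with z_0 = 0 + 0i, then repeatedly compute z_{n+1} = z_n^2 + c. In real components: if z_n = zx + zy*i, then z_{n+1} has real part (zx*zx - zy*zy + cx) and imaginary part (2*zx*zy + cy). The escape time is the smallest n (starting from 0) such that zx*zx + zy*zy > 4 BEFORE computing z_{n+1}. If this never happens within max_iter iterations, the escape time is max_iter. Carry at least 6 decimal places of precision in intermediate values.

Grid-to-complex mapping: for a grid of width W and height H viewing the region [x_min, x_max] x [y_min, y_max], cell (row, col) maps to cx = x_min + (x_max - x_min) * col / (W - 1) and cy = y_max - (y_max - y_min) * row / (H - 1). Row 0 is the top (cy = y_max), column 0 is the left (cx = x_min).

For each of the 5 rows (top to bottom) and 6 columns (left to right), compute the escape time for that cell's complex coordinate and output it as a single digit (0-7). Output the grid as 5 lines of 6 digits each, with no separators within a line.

(row=0, col=0): c = -1.5600 + 0.3300i → escape time 4
(row=0, col=1): c = -1.3140 + 0.3300i → escape time 6
(row=0, col=2): c = -1.0680 + 0.3300i → escape time 7
(row=0, col=3): c = -0.8220 + 0.3300i → escape time 7
(row=0, col=4): c = -0.5760 + 0.3300i → escape time 7
(row=0, col=5): c = -0.3300 + 0.3300i → escape time 7
(row=1, col=0): c = -1.5600 + -0.1200i → escape time 6
(row=1, col=1): c = -1.3140 + -0.1200i → escape time 7
(row=1, col=2): c = -1.0680 + -0.1200i → escape time 7
(row=1, col=3): c = -0.8220 + -0.1200i → escape time 7
(row=1, col=4): c = -0.5760 + -0.1200i → escape time 7
(row=1, col=5): c = -0.3300 + -0.1200i → escape time 7
(row=2, col=0): c = -1.5600 + -0.5700i → escape time 3
(row=2, col=1): c = -1.3140 + -0.5700i → escape time 3
(row=2, col=2): c = -1.0680 + -0.5700i → escape time 5
(row=2, col=3): c = -0.8220 + -0.5700i → escape time 5
(row=2, col=4): c = -0.5760 + -0.5700i → escape time 7
(row=2, col=5): c = -0.3300 + -0.5700i → escape time 7
(row=3, col=0): c = -1.5600 + -1.0200i → escape time 2
(row=3, col=1): c = -1.3140 + -1.0200i → escape time 3
(row=3, col=2): c = -1.0680 + -1.0200i → escape time 3
(row=3, col=3): c = -0.8220 + -1.0200i → escape time 3
(row=3, col=4): c = -0.5760 + -1.0200i → escape time 4
(row=3, col=5): c = -0.3300 + -1.0200i → escape time 5
(row=4, col=0): c = -1.5600 + -1.4700i → escape time 1
(row=4, col=1): c = -1.3140 + -1.4700i → escape time 2
(row=4, col=2): c = -1.0680 + -1.4700i → escape time 2
(row=4, col=3): c = -0.8220 + -1.4700i → escape time 2
(row=4, col=4): c = -0.5760 + -1.4700i → escape time 2
(row=4, col=5): c = -0.3300 + -1.4700i → escape time 2

Answer: 467777
677777
335577
233345
122222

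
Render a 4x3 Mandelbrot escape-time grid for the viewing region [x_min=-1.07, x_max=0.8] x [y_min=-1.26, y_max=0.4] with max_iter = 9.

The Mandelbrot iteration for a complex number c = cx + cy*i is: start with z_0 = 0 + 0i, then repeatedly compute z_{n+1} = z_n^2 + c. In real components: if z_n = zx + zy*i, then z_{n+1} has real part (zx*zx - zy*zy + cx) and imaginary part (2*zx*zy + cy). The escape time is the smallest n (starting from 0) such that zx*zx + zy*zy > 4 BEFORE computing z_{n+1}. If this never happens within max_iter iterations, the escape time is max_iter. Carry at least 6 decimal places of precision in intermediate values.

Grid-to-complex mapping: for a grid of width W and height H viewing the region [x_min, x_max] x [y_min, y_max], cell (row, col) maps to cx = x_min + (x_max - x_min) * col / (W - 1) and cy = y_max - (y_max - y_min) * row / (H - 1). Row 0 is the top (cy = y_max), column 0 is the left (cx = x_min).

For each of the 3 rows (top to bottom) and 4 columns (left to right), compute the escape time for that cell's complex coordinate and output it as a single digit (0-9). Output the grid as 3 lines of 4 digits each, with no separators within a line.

(row=0, col=0): c = -1.0700 + 0.4000i → escape time 7
(row=0, col=1): c = -0.4467 + 0.4000i → escape time 9
(row=0, col=2): c = 0.1767 + 0.4000i → escape time 9
(row=0, col=3): c = 0.8000 + 0.4000i → escape time 3
(row=1, col=0): c = -1.0700 + -0.4300i → escape time 6
(row=1, col=1): c = -0.4467 + -0.4300i → escape time 9
(row=1, col=2): c = 0.1767 + -0.4300i → escape time 9
(row=1, col=3): c = 0.8000 + -0.4300i → escape time 3
(row=2, col=0): c = -1.0700 + -1.2600i → escape time 2
(row=2, col=1): c = -0.4467 + -1.2600i → escape time 3
(row=2, col=2): c = 0.1767 + -1.2600i → escape time 2
(row=2, col=3): c = 0.8000 + -1.2600i → escape time 2

Answer: 7993
6993
2322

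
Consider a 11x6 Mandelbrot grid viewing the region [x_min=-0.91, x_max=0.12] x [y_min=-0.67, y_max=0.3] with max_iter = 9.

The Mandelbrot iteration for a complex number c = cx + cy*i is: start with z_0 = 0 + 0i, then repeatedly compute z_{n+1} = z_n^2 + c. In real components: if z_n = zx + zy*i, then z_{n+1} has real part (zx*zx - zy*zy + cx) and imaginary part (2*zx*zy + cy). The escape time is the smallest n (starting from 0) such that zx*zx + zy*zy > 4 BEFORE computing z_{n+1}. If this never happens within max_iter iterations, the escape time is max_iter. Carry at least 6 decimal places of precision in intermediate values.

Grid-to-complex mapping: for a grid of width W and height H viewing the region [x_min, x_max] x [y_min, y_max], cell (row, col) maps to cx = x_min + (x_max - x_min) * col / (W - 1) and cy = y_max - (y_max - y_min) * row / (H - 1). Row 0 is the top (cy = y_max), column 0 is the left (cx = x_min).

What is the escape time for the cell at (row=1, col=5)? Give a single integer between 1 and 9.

Answer: 9

Derivation:
z_0 = 0 + 0i, c = -0.3950 + 0.1060i
Iter 1: z = -0.3950 + 0.1060i, |z|^2 = 0.1673
Iter 2: z = -0.2502 + 0.0223i, |z|^2 = 0.0631
Iter 3: z = -0.3329 + 0.0949i, |z|^2 = 0.1198
Iter 4: z = -0.2932 + 0.0428i, |z|^2 = 0.0878
Iter 5: z = -0.3109 + 0.0809i, |z|^2 = 0.1032
Iter 6: z = -0.3049 + 0.0557i, |z|^2 = 0.0961
Iter 7: z = -0.3051 + 0.0720i, |z|^2 = 0.0983
Iter 8: z = -0.3071 + 0.0620i, |z|^2 = 0.0981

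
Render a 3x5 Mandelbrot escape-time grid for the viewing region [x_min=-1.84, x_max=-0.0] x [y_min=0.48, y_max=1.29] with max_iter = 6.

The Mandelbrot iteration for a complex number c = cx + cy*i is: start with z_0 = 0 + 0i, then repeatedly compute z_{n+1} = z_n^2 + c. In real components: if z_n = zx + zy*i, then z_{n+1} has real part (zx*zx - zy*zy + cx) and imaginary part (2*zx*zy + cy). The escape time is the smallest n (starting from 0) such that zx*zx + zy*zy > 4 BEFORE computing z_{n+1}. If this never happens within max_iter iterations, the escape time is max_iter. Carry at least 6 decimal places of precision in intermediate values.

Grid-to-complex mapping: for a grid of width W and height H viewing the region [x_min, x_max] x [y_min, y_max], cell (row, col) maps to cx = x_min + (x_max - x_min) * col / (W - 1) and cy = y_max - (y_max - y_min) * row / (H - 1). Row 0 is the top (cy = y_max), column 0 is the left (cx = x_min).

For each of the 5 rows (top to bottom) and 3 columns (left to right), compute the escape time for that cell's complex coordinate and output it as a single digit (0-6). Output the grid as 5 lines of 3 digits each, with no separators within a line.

Answer: 122
134
136
246
356

Derivation:
(row=0, col=0): c = -1.8400 + 1.2900i → escape time 1
(row=0, col=1): c = -0.9200 + 1.2900i → escape time 2
(row=0, col=2): c = 0.0000 + 1.2900i → escape time 2
(row=1, col=0): c = -1.8400 + 1.0875i → escape time 1
(row=1, col=1): c = -0.9200 + 1.0875i → escape time 3
(row=1, col=2): c = 0.0000 + 1.0875i → escape time 4
(row=2, col=0): c = -1.8400 + 0.8850i → escape time 1
(row=2, col=1): c = -0.9200 + 0.8850i → escape time 3
(row=2, col=2): c = 0.0000 + 0.8850i → escape time 6
(row=3, col=0): c = -1.8400 + 0.6825i → escape time 2
(row=3, col=1): c = -0.9200 + 0.6825i → escape time 4
(row=3, col=2): c = 0.0000 + 0.6825i → escape time 6
(row=4, col=0): c = -1.8400 + 0.4800i → escape time 3
(row=4, col=1): c = -0.9200 + 0.4800i → escape time 5
(row=4, col=2): c = 0.0000 + 0.4800i → escape time 6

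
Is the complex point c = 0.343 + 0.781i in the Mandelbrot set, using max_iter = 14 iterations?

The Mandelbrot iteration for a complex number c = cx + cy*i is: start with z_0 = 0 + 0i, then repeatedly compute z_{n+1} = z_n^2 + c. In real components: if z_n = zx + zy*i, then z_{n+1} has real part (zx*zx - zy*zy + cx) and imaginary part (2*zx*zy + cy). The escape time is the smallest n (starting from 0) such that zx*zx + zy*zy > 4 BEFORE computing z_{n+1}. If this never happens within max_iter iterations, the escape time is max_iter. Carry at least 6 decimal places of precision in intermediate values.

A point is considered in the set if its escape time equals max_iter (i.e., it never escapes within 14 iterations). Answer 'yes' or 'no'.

z_0 = 0 + 0i, c = 0.3430 + 0.7810i
Iter 1: z = 0.3430 + 0.7810i, |z|^2 = 0.7276
Iter 2: z = -0.1493 + 1.3168i, |z|^2 = 1.7562
Iter 3: z = -1.3686 + 0.3878i, |z|^2 = 2.0234
Iter 4: z = 2.0656 + -0.2804i, |z|^2 = 4.3455
Escaped at iteration 4

Answer: no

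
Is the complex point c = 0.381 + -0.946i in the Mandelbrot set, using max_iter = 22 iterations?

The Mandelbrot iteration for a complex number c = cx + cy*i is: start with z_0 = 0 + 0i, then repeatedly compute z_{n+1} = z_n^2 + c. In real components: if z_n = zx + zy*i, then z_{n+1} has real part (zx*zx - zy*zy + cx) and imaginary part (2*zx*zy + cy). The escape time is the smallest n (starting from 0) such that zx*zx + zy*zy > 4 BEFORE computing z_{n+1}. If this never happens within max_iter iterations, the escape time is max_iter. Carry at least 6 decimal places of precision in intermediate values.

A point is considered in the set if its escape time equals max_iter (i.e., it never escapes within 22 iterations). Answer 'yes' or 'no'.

Answer: no

Derivation:
z_0 = 0 + 0i, c = 0.3810 + -0.9460i
Iter 1: z = 0.3810 + -0.9460i, |z|^2 = 1.0401
Iter 2: z = -0.3688 + -1.6669i, |z|^2 = 2.9144
Iter 3: z = -2.2614 + 0.2833i, |z|^2 = 5.1943
Escaped at iteration 3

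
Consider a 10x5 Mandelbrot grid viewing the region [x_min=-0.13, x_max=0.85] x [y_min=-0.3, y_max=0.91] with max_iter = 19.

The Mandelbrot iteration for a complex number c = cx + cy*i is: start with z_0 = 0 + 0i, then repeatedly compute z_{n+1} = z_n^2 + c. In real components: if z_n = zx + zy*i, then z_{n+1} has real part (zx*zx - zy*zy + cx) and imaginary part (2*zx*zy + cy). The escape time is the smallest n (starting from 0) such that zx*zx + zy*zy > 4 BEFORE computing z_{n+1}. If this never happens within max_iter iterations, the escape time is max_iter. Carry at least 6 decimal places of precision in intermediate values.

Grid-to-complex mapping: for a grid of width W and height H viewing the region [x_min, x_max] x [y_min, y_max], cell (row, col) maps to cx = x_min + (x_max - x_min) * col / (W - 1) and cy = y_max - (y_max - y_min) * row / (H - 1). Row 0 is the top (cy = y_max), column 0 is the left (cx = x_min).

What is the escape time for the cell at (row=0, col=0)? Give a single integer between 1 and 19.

z_0 = 0 + 0i, c = -0.1300 + 0.9100i
Iter 1: z = -0.1300 + 0.9100i, |z|^2 = 0.8450
Iter 2: z = -0.9412 + 0.6734i, |z|^2 = 1.3393
Iter 3: z = 0.3024 + -0.3576i, |z|^2 = 0.2193
Iter 4: z = -0.1664 + 0.6937i, |z|^2 = 0.5090
Iter 5: z = -0.5836 + 0.6791i, |z|^2 = 0.8017
Iter 6: z = -0.2506 + 0.1175i, |z|^2 = 0.0766
Iter 7: z = -0.0810 + 0.8511i, |z|^2 = 0.7310
Iter 8: z = -0.8479 + 0.7721i, |z|^2 = 1.3150
Iter 9: z = -0.0073 + -0.3993i, |z|^2 = 0.1595
Iter 10: z = -0.2894 + 0.9158i, |z|^2 = 0.9225
Iter 11: z = -0.8850 + 0.3799i, |z|^2 = 0.9276
Iter 12: z = 0.5089 + 0.2375i, |z|^2 = 0.3154
Iter 13: z = 0.0725 + 1.1517i, |z|^2 = 1.3318
Iter 14: z = -1.4513 + 1.0771i, |z|^2 = 3.2663
Iter 15: z = 0.8160 + -2.2163i, |z|^2 = 5.5778
Escaped at iteration 15

Answer: 15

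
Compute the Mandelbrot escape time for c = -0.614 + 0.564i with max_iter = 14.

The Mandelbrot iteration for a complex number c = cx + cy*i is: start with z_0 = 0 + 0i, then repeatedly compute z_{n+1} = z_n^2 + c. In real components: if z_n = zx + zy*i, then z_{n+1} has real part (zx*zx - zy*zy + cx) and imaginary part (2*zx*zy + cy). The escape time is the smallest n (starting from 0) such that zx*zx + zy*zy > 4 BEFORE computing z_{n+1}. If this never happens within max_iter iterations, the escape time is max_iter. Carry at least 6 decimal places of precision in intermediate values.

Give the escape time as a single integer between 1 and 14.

z_0 = 0 + 0i, c = -0.6140 + 0.5640i
Iter 1: z = -0.6140 + 0.5640i, |z|^2 = 0.6951
Iter 2: z = -0.5551 + -0.1286i, |z|^2 = 0.3247
Iter 3: z = -0.3224 + 0.7068i, |z|^2 = 0.6035
Iter 4: z = -1.0096 + 0.1083i, |z|^2 = 1.0310
Iter 5: z = 0.3935 + 0.3454i, |z|^2 = 0.2741
Iter 6: z = -0.5784 + 0.8358i, |z|^2 = 1.0332
Iter 7: z = -0.9780 + -0.4029i, |z|^2 = 1.1188
Iter 8: z = 0.1802 + 1.3521i, |z|^2 = 1.8606
Iter 9: z = -2.4097 + 1.0512i, |z|^2 = 6.9118
Escaped at iteration 9

Answer: 9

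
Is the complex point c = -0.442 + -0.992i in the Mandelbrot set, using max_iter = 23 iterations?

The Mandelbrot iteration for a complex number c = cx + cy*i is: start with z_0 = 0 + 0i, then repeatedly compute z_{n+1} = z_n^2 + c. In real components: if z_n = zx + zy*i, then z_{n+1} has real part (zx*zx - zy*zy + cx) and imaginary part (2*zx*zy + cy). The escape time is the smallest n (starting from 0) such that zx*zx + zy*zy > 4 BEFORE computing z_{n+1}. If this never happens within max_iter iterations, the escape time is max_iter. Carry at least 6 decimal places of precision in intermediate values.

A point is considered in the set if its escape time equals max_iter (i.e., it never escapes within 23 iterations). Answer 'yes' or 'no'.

z_0 = 0 + 0i, c = -0.4420 + -0.9920i
Iter 1: z = -0.4420 + -0.9920i, |z|^2 = 1.1794
Iter 2: z = -1.2307 + -0.1151i, |z|^2 = 1.5279
Iter 3: z = 1.0594 + -0.7088i, |z|^2 = 1.6246
Iter 4: z = 0.1779 + -2.4937i, |z|^2 = 6.2502
Escaped at iteration 4

Answer: no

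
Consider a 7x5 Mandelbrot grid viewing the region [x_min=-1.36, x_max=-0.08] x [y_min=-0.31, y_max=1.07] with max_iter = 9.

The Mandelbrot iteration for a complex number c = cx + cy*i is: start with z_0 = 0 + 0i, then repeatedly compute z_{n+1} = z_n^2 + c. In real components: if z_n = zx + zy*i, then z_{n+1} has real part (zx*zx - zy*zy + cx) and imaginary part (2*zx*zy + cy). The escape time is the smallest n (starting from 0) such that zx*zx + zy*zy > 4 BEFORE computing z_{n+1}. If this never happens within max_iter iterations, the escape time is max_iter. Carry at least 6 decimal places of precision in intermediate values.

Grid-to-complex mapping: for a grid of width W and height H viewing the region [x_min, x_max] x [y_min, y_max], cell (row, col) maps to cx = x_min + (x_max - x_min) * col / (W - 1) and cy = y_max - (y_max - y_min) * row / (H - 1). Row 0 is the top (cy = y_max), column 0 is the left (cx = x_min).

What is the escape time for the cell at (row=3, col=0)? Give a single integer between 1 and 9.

z_0 = 0 + 0i, c = -1.3600 + 0.0350i
Iter 1: z = -1.3600 + 0.0350i, |z|^2 = 1.8508
Iter 2: z = 0.4884 + -0.0602i, |z|^2 = 0.2421
Iter 3: z = -1.1251 + -0.0238i, |z|^2 = 1.2664
Iter 4: z = -0.0947 + 0.0886i, |z|^2 = 0.0168
Iter 5: z = -1.3589 + 0.0182i, |z|^2 = 1.8469
Iter 6: z = 0.4862 + -0.0145i, |z|^2 = 0.2366
Iter 7: z = -1.1238 + 0.0209i, |z|^2 = 1.2634
Iter 8: z = -0.0975 + -0.0119i, |z|^2 = 0.0096

Answer: 9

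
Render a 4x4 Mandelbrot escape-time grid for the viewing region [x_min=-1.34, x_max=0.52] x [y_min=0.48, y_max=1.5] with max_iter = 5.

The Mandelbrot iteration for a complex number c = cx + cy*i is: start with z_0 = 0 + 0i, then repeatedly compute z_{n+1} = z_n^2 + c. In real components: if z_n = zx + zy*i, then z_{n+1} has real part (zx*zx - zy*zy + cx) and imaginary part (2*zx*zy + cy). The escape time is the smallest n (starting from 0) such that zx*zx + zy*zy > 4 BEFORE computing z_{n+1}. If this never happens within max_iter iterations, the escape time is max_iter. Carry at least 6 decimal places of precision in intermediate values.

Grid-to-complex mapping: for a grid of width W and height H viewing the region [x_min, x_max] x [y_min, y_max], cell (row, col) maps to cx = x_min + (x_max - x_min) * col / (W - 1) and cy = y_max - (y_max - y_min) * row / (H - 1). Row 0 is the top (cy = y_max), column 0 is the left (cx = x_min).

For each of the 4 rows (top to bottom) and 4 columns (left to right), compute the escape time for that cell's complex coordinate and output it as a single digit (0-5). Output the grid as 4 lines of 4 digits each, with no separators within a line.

(row=0, col=0): c = -1.3400 + 1.5000i → escape time 1
(row=0, col=1): c = -0.7200 + 1.5000i → escape time 2
(row=0, col=2): c = -0.1000 + 1.5000i → escape time 2
(row=0, col=3): c = 0.5200 + 1.5000i → escape time 2
(row=1, col=0): c = -1.3400 + 1.1600i → escape time 2
(row=1, col=1): c = -0.7200 + 1.1600i → escape time 3
(row=1, col=2): c = -0.1000 + 1.1600i → escape time 4
(row=1, col=3): c = 0.5200 + 1.1600i → escape time 2
(row=2, col=0): c = -1.3400 + 0.8200i → escape time 3
(row=2, col=1): c = -0.7200 + 0.8200i → escape time 4
(row=2, col=2): c = -0.1000 + 0.8200i → escape time 5
(row=2, col=3): c = 0.5200 + 0.8200i → escape time 3
(row=3, col=0): c = -1.3400 + 0.4800i → escape time 4
(row=3, col=1): c = -0.7200 + 0.4800i → escape time 5
(row=3, col=2): c = -0.1000 + 0.4800i → escape time 5
(row=3, col=3): c = 0.5200 + 0.4800i → escape time 5

Answer: 1222
2342
3453
4555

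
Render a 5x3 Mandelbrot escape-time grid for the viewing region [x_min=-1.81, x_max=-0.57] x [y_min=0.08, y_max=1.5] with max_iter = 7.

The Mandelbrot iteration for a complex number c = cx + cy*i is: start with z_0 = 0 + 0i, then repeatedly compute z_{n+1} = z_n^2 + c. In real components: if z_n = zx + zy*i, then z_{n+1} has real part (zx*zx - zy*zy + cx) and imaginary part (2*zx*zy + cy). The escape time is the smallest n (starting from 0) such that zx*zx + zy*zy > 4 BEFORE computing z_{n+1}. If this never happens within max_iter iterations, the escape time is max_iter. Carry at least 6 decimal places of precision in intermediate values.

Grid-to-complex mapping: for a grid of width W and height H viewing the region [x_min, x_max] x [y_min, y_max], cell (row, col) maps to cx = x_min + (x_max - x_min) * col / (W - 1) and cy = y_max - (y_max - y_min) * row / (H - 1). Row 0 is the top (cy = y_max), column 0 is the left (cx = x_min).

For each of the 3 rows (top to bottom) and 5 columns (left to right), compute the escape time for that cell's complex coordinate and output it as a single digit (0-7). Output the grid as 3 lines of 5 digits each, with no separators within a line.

(row=0, col=0): c = -1.8100 + 1.5000i → escape time 1
(row=0, col=1): c = -1.5000 + 1.5000i → escape time 1
(row=0, col=2): c = -1.1900 + 1.5000i → escape time 2
(row=0, col=3): c = -0.8800 + 1.5000i → escape time 2
(row=0, col=4): c = -0.5700 + 1.5000i → escape time 2
(row=1, col=0): c = -1.8100 + 0.7900i → escape time 2
(row=1, col=1): c = -1.5000 + 0.7900i → escape time 3
(row=1, col=2): c = -1.1900 + 0.7900i → escape time 3
(row=1, col=3): c = -0.8800 + 0.7900i → escape time 4
(row=1, col=4): c = -0.5700 + 0.7900i → escape time 5
(row=2, col=0): c = -1.8100 + 0.0800i → escape time 4
(row=2, col=1): c = -1.5000 + 0.0800i → escape time 7
(row=2, col=2): c = -1.1900 + 0.0800i → escape time 7
(row=2, col=3): c = -0.8800 + 0.0800i → escape time 7
(row=2, col=4): c = -0.5700 + 0.0800i → escape time 7

Answer: 11222
23345
47777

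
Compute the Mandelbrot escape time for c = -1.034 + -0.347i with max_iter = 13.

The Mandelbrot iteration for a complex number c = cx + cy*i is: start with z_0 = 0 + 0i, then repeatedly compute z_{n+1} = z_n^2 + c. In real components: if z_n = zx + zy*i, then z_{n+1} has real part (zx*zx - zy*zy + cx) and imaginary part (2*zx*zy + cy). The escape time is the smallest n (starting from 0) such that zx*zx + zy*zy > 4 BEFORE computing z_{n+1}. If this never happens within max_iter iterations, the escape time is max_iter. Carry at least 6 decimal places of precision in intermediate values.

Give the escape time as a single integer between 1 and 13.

z_0 = 0 + 0i, c = -1.0340 + -0.3470i
Iter 1: z = -1.0340 + -0.3470i, |z|^2 = 1.1896
Iter 2: z = -0.0853 + 0.3706i, |z|^2 = 0.1446
Iter 3: z = -1.1641 + -0.4102i, |z|^2 = 1.5233
Iter 4: z = 0.1528 + 0.6080i, |z|^2 = 0.3930
Iter 5: z = -1.3803 + -0.1612i, |z|^2 = 1.9312
Iter 6: z = 0.8452 + 0.0980i, |z|^2 = 0.7240
Iter 7: z = -0.3292 + -0.1814i, |z|^2 = 0.1413
Iter 8: z = -0.9585 + -0.2276i, |z|^2 = 0.9706
Iter 9: z = -0.1670 + 0.0893i, |z|^2 = 0.0359
Iter 10: z = -1.0141 + -0.3768i, |z|^2 = 1.1703
Iter 11: z = -0.1477 + 0.4172i, |z|^2 = 0.1959
Iter 12: z = -1.1863 + -0.4702i, |z|^2 = 1.6284

Answer: 13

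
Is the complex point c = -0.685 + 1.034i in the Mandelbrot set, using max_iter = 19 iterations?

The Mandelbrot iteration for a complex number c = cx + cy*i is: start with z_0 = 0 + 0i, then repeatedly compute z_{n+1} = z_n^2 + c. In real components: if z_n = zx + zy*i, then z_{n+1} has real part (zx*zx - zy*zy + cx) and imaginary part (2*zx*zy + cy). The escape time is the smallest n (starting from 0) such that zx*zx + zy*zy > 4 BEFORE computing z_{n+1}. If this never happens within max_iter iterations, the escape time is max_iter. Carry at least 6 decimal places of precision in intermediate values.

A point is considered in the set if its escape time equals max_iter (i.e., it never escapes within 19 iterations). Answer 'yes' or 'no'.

Answer: no

Derivation:
z_0 = 0 + 0i, c = -0.6850 + 1.0340i
Iter 1: z = -0.6850 + 1.0340i, |z|^2 = 1.5384
Iter 2: z = -1.2849 + -0.3826i, |z|^2 = 1.7974
Iter 3: z = 0.8197 + 2.0172i, |z|^2 = 4.7409
Escaped at iteration 3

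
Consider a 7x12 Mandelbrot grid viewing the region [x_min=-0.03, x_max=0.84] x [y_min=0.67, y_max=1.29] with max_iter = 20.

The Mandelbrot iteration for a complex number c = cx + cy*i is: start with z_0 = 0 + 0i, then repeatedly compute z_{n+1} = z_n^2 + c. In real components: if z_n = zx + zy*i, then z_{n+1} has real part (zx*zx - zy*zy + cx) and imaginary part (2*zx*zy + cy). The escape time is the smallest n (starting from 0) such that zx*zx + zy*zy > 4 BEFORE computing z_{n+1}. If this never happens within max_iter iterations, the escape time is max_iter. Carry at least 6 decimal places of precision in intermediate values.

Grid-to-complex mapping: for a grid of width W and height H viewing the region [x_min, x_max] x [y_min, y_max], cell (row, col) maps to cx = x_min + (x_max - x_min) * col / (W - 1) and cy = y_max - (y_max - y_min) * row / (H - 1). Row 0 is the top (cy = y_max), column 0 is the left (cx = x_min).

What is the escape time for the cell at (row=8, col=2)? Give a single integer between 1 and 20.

Answer: 4

Derivation:
z_0 = 0 + 0i, c = 0.2600 + 0.8391i
Iter 1: z = 0.2600 + 0.8391i, |z|^2 = 0.7717
Iter 2: z = -0.3765 + 1.2754i, |z|^2 = 1.7684
Iter 3: z = -1.2250 + -0.1212i, |z|^2 = 1.5152
Iter 4: z = 1.7458 + 1.1361i, |z|^2 = 4.3386
Escaped at iteration 4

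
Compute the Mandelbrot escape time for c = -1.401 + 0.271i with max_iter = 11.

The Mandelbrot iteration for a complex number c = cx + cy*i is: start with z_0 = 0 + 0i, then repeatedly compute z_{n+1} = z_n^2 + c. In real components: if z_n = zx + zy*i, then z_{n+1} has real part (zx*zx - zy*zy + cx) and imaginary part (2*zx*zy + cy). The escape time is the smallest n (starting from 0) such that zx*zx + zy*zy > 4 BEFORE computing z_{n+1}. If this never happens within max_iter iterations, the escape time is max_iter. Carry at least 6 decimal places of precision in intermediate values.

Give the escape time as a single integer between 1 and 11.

z_0 = 0 + 0i, c = -1.4010 + 0.2710i
Iter 1: z = -1.4010 + 0.2710i, |z|^2 = 2.0362
Iter 2: z = 0.4884 + -0.4883i, |z|^2 = 0.4770
Iter 3: z = -1.4010 + -0.2060i, |z|^2 = 2.0052
Iter 4: z = 0.5193 + 0.8481i, |z|^2 = 0.9890
Iter 5: z = -1.8506 + 1.1519i, |z|^2 = 4.7517
Escaped at iteration 5

Answer: 5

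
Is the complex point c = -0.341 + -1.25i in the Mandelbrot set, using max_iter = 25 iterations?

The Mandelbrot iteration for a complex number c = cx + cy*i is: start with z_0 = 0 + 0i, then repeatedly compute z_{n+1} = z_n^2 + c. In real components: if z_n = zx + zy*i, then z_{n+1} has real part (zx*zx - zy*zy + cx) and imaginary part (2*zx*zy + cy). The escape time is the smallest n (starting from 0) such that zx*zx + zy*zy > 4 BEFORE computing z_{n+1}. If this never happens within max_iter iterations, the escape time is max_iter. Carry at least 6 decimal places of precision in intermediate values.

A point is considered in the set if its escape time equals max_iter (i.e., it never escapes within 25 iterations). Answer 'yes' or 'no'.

Answer: no

Derivation:
z_0 = 0 + 0i, c = -0.3410 + -1.2500i
Iter 1: z = -0.3410 + -1.2500i, |z|^2 = 1.6788
Iter 2: z = -1.7872 + -0.3975i, |z|^2 = 3.3522
Iter 3: z = 2.6951 + 0.1708i, |z|^2 = 7.2930
Escaped at iteration 3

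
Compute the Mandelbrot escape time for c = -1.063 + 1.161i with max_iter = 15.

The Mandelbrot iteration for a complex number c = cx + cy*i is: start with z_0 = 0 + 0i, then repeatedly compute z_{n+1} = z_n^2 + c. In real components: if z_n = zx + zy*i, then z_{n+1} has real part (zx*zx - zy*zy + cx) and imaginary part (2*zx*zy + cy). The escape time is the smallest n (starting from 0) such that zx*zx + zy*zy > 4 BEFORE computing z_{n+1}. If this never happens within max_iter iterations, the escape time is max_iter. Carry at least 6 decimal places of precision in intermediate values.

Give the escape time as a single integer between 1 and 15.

Answer: 3

Derivation:
z_0 = 0 + 0i, c = -1.0630 + 1.1610i
Iter 1: z = -1.0630 + 1.1610i, |z|^2 = 2.4779
Iter 2: z = -1.2810 + -1.3073i, |z|^2 = 3.3498
Iter 3: z = -1.1312 + 4.5101i, |z|^2 = 21.6209
Escaped at iteration 3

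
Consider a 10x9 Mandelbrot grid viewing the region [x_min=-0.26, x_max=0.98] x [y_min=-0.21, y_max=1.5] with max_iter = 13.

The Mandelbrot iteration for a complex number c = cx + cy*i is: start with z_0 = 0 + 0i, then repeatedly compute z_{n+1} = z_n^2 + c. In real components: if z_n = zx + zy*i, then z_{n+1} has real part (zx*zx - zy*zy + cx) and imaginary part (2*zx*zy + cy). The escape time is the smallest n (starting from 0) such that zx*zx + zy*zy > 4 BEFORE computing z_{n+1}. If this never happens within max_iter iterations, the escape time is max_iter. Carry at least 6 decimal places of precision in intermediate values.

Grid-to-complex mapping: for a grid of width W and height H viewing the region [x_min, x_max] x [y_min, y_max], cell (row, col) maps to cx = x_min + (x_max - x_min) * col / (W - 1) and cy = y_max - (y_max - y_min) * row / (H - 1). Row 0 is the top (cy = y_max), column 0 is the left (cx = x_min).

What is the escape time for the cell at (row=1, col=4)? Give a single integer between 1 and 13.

z_0 = 0 + 0i, c = 0.2911 + 1.2862i
Iter 1: z = 0.2911 + 1.2862i, |z|^2 = 1.7392
Iter 2: z = -1.2786 + 2.0351i, |z|^2 = 5.7765
Escaped at iteration 2

Answer: 2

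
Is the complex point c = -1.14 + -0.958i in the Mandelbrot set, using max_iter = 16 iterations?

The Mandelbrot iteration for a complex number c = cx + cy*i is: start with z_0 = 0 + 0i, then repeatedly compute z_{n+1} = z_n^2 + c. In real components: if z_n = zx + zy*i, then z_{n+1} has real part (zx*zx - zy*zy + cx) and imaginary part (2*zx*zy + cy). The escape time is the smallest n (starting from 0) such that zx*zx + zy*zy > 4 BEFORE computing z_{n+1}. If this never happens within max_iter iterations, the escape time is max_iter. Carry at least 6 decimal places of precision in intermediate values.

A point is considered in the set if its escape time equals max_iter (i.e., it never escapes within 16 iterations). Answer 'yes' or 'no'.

Answer: no

Derivation:
z_0 = 0 + 0i, c = -1.1400 + -0.9580i
Iter 1: z = -1.1400 + -0.9580i, |z|^2 = 2.2174
Iter 2: z = -0.7582 + 1.2262i, |z|^2 = 2.0785
Iter 3: z = -2.0689 + -2.8174i, |z|^2 = 12.2178
Escaped at iteration 3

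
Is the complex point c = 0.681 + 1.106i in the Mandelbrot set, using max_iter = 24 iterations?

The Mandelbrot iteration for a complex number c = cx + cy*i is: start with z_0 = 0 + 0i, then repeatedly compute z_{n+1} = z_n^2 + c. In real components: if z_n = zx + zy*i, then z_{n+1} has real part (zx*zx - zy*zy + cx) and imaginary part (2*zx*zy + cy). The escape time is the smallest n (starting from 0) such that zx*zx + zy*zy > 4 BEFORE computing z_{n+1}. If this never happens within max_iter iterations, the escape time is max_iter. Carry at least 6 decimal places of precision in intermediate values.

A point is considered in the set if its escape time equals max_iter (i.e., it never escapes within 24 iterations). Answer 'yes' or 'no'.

Answer: no

Derivation:
z_0 = 0 + 0i, c = 0.6810 + 1.1060i
Iter 1: z = 0.6810 + 1.1060i, |z|^2 = 1.6870
Iter 2: z = -0.0785 + 2.6124i, |z|^2 = 6.8306
Escaped at iteration 2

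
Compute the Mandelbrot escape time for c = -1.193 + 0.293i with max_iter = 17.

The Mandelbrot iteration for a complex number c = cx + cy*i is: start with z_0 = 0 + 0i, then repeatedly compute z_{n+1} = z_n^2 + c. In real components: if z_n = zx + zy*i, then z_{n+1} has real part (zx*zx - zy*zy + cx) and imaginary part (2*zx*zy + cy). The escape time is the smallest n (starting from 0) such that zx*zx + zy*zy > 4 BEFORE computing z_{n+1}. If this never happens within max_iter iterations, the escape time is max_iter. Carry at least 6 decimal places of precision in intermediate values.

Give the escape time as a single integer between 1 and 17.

Answer: 17

Derivation:
z_0 = 0 + 0i, c = -1.1930 + 0.2930i
Iter 1: z = -1.1930 + 0.2930i, |z|^2 = 1.5091
Iter 2: z = 0.1444 + -0.4061i, |z|^2 = 0.1858
Iter 3: z = -1.3371 + 0.1757i, |z|^2 = 1.8186
Iter 4: z = 0.5639 + -0.1769i, |z|^2 = 0.3492
Iter 5: z = -0.9063 + 0.0935i, |z|^2 = 0.8302
Iter 6: z = -0.3803 + 0.1235i, |z|^2 = 0.1599
Iter 7: z = -1.0636 + 0.1991i, |z|^2 = 1.1710
Iter 8: z = -0.1013 + -0.1305i, |z|^2 = 0.0273
Iter 9: z = -1.1998 + 0.3194i, |z|^2 = 1.5415
Iter 10: z = 0.1444 + -0.4735i, |z|^2 = 0.2451
Iter 11: z = -1.3964 + 0.1563i, |z|^2 = 1.9742
Iter 12: z = 0.7324 + -0.1434i, |z|^2 = 0.5569
Iter 13: z = -0.6772 + 0.0830i, |z|^2 = 0.4654
Iter 14: z = -0.7413 + 0.1806i, |z|^2 = 0.5822
Iter 15: z = -0.6760 + 0.0253i, |z|^2 = 0.4577
Iter 16: z = -0.7366 + 0.2589i, |z|^2 = 0.6096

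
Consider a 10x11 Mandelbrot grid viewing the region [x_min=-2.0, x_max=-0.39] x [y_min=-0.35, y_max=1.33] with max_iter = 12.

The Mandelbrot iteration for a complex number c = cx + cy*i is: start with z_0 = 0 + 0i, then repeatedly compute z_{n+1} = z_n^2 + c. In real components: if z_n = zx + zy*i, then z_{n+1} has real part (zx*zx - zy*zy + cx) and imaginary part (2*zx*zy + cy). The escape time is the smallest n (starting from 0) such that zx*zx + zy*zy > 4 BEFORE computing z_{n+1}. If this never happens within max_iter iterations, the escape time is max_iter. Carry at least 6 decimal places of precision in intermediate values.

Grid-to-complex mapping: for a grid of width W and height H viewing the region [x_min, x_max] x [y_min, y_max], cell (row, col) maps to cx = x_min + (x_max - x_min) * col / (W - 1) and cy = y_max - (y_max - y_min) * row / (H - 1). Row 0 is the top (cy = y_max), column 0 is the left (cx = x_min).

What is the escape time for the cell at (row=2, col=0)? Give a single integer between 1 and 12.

z_0 = 0 + 0i, c = -2.0000 + 0.9940i
Iter 1: z = -2.0000 + 0.9940i, |z|^2 = 4.9880
Escaped at iteration 1

Answer: 1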